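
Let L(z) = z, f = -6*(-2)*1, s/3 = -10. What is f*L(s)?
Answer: -360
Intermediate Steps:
s = -30 (s = 3*(-10) = -30)
f = 12 (f = -2*(-6)*1 = 12*1 = 12)
f*L(s) = 12*(-30) = -360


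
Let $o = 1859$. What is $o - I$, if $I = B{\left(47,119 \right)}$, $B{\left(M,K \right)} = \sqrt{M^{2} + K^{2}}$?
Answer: $1859 - \sqrt{16370} \approx 1731.1$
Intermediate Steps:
$B{\left(M,K \right)} = \sqrt{K^{2} + M^{2}}$
$I = \sqrt{16370}$ ($I = \sqrt{119^{2} + 47^{2}} = \sqrt{14161 + 2209} = \sqrt{16370} \approx 127.95$)
$o - I = 1859 - \sqrt{16370}$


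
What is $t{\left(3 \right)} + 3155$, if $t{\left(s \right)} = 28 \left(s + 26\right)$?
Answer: $3967$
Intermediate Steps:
$t{\left(s \right)} = 728 + 28 s$ ($t{\left(s \right)} = 28 \left(26 + s\right) = 728 + 28 s$)
$t{\left(3 \right)} + 3155 = \left(728 + 28 \cdot 3\right) + 3155 = \left(728 + 84\right) + 3155 = 812 + 3155 = 3967$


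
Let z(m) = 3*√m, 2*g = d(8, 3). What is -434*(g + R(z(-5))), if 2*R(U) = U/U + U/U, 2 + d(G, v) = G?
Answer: -1736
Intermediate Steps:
d(G, v) = -2 + G
g = 3 (g = (-2 + 8)/2 = (½)*6 = 3)
R(U) = 1 (R(U) = (U/U + U/U)/2 = (1 + 1)/2 = (½)*2 = 1)
-434*(g + R(z(-5))) = -434*(3 + 1) = -434*4 = -1736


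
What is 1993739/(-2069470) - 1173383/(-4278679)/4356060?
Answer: -743193376018251317/771423188478321756 ≈ -0.96341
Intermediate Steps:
1993739/(-2069470) - 1173383/(-4278679)/4356060 = 1993739*(-1/2069470) - 1173383*(-1/4278679)*(1/4356060) = -1993739/2069470 + (1173383/4278679)*(1/4356060) = -1993739/2069470 + 1173383/18638182444740 = -743193376018251317/771423188478321756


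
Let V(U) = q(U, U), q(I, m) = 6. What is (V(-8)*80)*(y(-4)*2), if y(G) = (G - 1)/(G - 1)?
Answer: 960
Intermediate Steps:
V(U) = 6
y(G) = 1 (y(G) = (-1 + G)/(-1 + G) = 1)
(V(-8)*80)*(y(-4)*2) = (6*80)*(1*2) = 480*2 = 960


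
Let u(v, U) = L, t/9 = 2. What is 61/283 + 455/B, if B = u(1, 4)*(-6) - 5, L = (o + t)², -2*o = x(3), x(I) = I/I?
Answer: -6549/208571 ≈ -0.031399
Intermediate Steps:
t = 18 (t = 9*2 = 18)
x(I) = 1
o = -½ (o = -½*1 = -½ ≈ -0.50000)
L = 1225/4 (L = (-½ + 18)² = (35/2)² = 1225/4 ≈ 306.25)
u(v, U) = 1225/4
B = -3685/2 (B = (1225/4)*(-6) - 5 = -3675/2 - 5 = -3685/2 ≈ -1842.5)
61/283 + 455/B = 61/283 + 455/(-3685/2) = 61*(1/283) + 455*(-2/3685) = 61/283 - 182/737 = -6549/208571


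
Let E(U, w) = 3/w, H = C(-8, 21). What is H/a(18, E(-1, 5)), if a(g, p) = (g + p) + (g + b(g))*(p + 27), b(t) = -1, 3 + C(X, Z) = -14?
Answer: -85/2439 ≈ -0.034850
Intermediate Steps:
C(X, Z) = -17 (C(X, Z) = -3 - 14 = -17)
H = -17
a(g, p) = g + p + (-1 + g)*(27 + p) (a(g, p) = (g + p) + (g - 1)*(p + 27) = (g + p) + (-1 + g)*(27 + p) = g + p + (-1 + g)*(27 + p))
H/a(18, E(-1, 5)) = -17/(-27 + 28*18 + 18*(3/5)) = -17/(-27 + 504 + 18*(3*(⅕))) = -17/(-27 + 504 + 18*(⅗)) = -17/(-27 + 504 + 54/5) = -17/2439/5 = -17*5/2439 = -85/2439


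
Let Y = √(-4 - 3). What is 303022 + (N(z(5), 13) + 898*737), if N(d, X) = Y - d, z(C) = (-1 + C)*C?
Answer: 964828 + I*√7 ≈ 9.6483e+5 + 2.6458*I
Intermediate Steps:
z(C) = C*(-1 + C)
Y = I*√7 (Y = √(-7) = I*√7 ≈ 2.6458*I)
N(d, X) = -d + I*√7 (N(d, X) = I*√7 - d = -d + I*√7)
303022 + (N(z(5), 13) + 898*737) = 303022 + ((-5*(-1 + 5) + I*√7) + 898*737) = 303022 + ((-5*4 + I*√7) + 661826) = 303022 + ((-1*20 + I*√7) + 661826) = 303022 + ((-20 + I*√7) + 661826) = 303022 + (661806 + I*√7) = 964828 + I*√7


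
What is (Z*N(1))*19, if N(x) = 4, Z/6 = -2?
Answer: -912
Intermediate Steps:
Z = -12 (Z = 6*(-2) = -12)
(Z*N(1))*19 = -12*4*19 = -48*19 = -912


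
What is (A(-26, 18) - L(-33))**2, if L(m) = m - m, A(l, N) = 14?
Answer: 196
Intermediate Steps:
L(m) = 0
(A(-26, 18) - L(-33))**2 = (14 - 1*0)**2 = (14 + 0)**2 = 14**2 = 196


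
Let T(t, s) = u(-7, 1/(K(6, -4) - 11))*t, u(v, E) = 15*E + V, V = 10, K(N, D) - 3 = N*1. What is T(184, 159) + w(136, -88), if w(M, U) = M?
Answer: 596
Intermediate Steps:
K(N, D) = 3 + N (K(N, D) = 3 + N*1 = 3 + N)
u(v, E) = 10 + 15*E (u(v, E) = 15*E + 10 = 10 + 15*E)
T(t, s) = 5*t/2 (T(t, s) = (10 + 15/((3 + 6) - 11))*t = (10 + 15/(9 - 11))*t = (10 + 15/(-2))*t = (10 + 15*(-½))*t = (10 - 15/2)*t = 5*t/2)
T(184, 159) + w(136, -88) = (5/2)*184 + 136 = 460 + 136 = 596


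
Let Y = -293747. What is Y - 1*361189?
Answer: -654936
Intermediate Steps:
Y - 1*361189 = -293747 - 1*361189 = -293747 - 361189 = -654936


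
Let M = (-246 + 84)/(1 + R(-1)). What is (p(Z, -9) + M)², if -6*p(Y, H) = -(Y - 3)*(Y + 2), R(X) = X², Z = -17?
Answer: 961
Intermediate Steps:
p(Y, H) = (-3 + Y)*(2 + Y)/6 (p(Y, H) = -(-1)*(Y - 3)*(Y + 2)/6 = -(-1)*(-3 + Y)*(2 + Y)/6 = (-3 + Y)*(2 + Y)/6)
M = -81 (M = (-246 + 84)/(1 + (-1)²) = -162/(1 + 1) = -162/2 = -162*½ = -81)
(p(Z, -9) + M)² = ((-1 - ⅙*(-17) + (⅙)*(-17)²) - 81)² = ((-1 + 17/6 + (⅙)*289) - 81)² = ((-1 + 17/6 + 289/6) - 81)² = (50 - 81)² = (-31)² = 961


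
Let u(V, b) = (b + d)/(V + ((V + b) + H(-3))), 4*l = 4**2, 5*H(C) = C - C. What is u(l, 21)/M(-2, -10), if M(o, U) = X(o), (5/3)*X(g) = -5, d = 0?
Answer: -7/29 ≈ -0.24138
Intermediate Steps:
H(C) = 0 (H(C) = (C - C)/5 = (1/5)*0 = 0)
X(g) = -3 (X(g) = (3/5)*(-5) = -3)
M(o, U) = -3
l = 4 (l = (1/4)*4**2 = (1/4)*16 = 4)
u(V, b) = b/(b + 2*V) (u(V, b) = (b + 0)/(V + ((V + b) + 0)) = b/(V + (V + b)) = b/(b + 2*V))
u(l, 21)/M(-2, -10) = (21/(21 + 2*4))/(-3) = (21/(21 + 8))*(-1/3) = (21/29)*(-1/3) = -7/29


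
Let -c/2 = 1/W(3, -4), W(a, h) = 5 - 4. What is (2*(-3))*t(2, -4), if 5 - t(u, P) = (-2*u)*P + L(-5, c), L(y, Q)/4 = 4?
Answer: 162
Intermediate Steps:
W(a, h) = 1
c = -2 (c = -2/1 = -2*1 = -2)
L(y, Q) = 16 (L(y, Q) = 4*4 = 16)
t(u, P) = -11 + 2*P*u (t(u, P) = 5 - ((-2*u)*P + 16) = 5 - (-2*P*u + 16) = 5 - (16 - 2*P*u) = 5 + (-16 + 2*P*u) = -11 + 2*P*u)
(2*(-3))*t(2, -4) = (2*(-3))*(-11 + 2*(-4)*2) = -6*(-11 - 16) = -6*(-27) = 162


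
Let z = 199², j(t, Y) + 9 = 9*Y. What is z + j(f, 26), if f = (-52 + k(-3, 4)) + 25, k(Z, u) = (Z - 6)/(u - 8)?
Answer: 39826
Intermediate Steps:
k(Z, u) = (-6 + Z)/(-8 + u)
f = -99/4 (f = (-52 + (-6 - 3)/(-8 + 4)) + 25 = (-52 - 9/(-4)) + 25 = (-52 - ¼*(-9)) + 25 = (-52 + 9/4) + 25 = -199/4 + 25 = -99/4 ≈ -24.750)
j(t, Y) = -9 + 9*Y
z = 39601
z + j(f, 26) = 39601 + (-9 + 9*26) = 39601 + (-9 + 234) = 39601 + 225 = 39826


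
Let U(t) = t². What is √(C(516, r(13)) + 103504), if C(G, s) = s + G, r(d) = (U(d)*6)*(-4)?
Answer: 2*√24991 ≈ 316.17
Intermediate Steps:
r(d) = -24*d² (r(d) = (d²*6)*(-4) = (6*d²)*(-4) = -24*d²)
C(G, s) = G + s
√(C(516, r(13)) + 103504) = √((516 - 24*13²) + 103504) = √((516 - 24*169) + 103504) = √((516 - 4056) + 103504) = √(-3540 + 103504) = √99964 = 2*√24991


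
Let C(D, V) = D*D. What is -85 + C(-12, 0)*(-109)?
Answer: -15781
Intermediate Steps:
C(D, V) = D**2
-85 + C(-12, 0)*(-109) = -85 + (-12)**2*(-109) = -85 + 144*(-109) = -85 - 15696 = -15781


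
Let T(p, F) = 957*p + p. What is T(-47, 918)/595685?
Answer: -45026/595685 ≈ -0.075587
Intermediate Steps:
T(p, F) = 958*p
T(-47, 918)/595685 = (958*(-47))/595685 = -45026*1/595685 = -45026/595685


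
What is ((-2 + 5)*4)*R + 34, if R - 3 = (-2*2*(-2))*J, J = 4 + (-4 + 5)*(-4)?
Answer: 70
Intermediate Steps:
J = 0 (J = 4 + 1*(-4) = 4 - 4 = 0)
R = 3 (R = 3 + (-2*2*(-2))*0 = 3 - 4*(-2)*0 = 3 + 8*0 = 3 + 0 = 3)
((-2 + 5)*4)*R + 34 = ((-2 + 5)*4)*3 + 34 = (3*4)*3 + 34 = 12*3 + 34 = 36 + 34 = 70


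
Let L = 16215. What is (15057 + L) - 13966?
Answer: 17306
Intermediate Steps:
(15057 + L) - 13966 = (15057 + 16215) - 13966 = 31272 - 13966 = 17306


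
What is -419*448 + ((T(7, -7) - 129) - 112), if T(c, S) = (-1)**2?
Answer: -187952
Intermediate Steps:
T(c, S) = 1
-419*448 + ((T(7, -7) - 129) - 112) = -419*448 + ((1 - 129) - 112) = -187712 + (-128 - 112) = -187712 - 240 = -187952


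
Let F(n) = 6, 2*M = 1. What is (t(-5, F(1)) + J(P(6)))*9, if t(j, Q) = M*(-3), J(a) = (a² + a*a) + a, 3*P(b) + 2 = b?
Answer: 61/2 ≈ 30.500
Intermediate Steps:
M = ½ (M = (½)*1 = ½ ≈ 0.50000)
P(b) = -⅔ + b/3
J(a) = a + 2*a² (J(a) = (a² + a²) + a = 2*a² + a = a + 2*a²)
t(j, Q) = -3/2 (t(j, Q) = (½)*(-3) = -3/2)
(t(-5, F(1)) + J(P(6)))*9 = (-3/2 + (-⅔ + (⅓)*6)*(1 + 2*(-⅔ + (⅓)*6)))*9 = (-3/2 + (-⅔ + 2)*(1 + 2*(-⅔ + 2)))*9 = (-3/2 + 4*(1 + 2*(4/3))/3)*9 = (-3/2 + 4*(1 + 8/3)/3)*9 = (-3/2 + (4/3)*(11/3))*9 = (-3/2 + 44/9)*9 = (61/18)*9 = 61/2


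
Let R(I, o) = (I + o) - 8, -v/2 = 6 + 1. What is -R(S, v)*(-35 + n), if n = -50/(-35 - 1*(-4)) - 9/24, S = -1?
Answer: -192579/248 ≈ -776.53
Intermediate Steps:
v = -14 (v = -2*(6 + 1) = -2*7 = -14)
R(I, o) = -8 + I + o
n = 307/248 (n = -50/(-35 + 4) - 9*1/24 = -50/(-31) - 3/8 = -50*(-1/31) - 3/8 = 50/31 - 3/8 = 307/248 ≈ 1.2379)
-R(S, v)*(-35 + n) = -(-8 - 1 - 14)*(-35 + 307/248) = -(-23)*(-8373)/248 = -1*192579/248 = -192579/248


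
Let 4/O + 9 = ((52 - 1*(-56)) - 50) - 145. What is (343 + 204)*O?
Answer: -547/24 ≈ -22.792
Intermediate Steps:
O = -1/24 (O = 4/(-9 + (((52 - 1*(-56)) - 50) - 145)) = 4/(-9 + (((52 + 56) - 50) - 145)) = 4/(-9 + ((108 - 50) - 145)) = 4/(-9 + (58 - 145)) = 4/(-9 - 87) = 4/(-96) = 4*(-1/96) = -1/24 ≈ -0.041667)
(343 + 204)*O = (343 + 204)*(-1/24) = 547*(-1/24) = -547/24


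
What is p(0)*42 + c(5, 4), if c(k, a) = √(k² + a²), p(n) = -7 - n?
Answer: -294 + √41 ≈ -287.60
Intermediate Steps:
c(k, a) = √(a² + k²)
p(0)*42 + c(5, 4) = (-7 - 1*0)*42 + √(4² + 5²) = (-7 + 0)*42 + √(16 + 25) = -7*42 + √41 = -294 + √41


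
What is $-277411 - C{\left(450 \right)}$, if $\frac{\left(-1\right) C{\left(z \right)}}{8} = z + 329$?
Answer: $-271179$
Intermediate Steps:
$C{\left(z \right)} = -2632 - 8 z$ ($C{\left(z \right)} = - 8 \left(z + 329\right) = - 8 \left(329 + z\right) = -2632 - 8 z$)
$-277411 - C{\left(450 \right)} = -277411 - \left(-2632 - 3600\right) = -277411 - -6232 = -277411 + 6232 = -271179$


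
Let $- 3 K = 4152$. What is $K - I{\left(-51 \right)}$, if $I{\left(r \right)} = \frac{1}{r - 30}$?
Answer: $- \frac{112103}{81} \approx -1384.0$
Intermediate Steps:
$K = -1384$ ($K = \left(- \frac{1}{3}\right) 4152 = -1384$)
$I{\left(r \right)} = \frac{1}{-30 + r}$
$K - I{\left(-51 \right)} = -1384 - \frac{1}{-30 - 51} = -1384 - \frac{1}{-81} = -1384 - - \frac{1}{81} = -1384 + \frac{1}{81} = - \frac{112103}{81}$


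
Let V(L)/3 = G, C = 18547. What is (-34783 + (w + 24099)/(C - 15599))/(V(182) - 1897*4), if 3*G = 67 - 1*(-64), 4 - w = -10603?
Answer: 764967/164054 ≈ 4.6629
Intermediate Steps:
w = 10607 (w = 4 - 1*(-10603) = 4 + 10603 = 10607)
G = 131/3 (G = (67 - 1*(-64))/3 = (67 + 64)/3 = (1/3)*131 = 131/3 ≈ 43.667)
V(L) = 131 (V(L) = 3*(131/3) = 131)
(-34783 + (w + 24099)/(C - 15599))/(V(182) - 1897*4) = (-34783 + (10607 + 24099)/(18547 - 15599))/(131 - 1897*4) = (-34783 + 34706/2948)/(131 - 7588) = (-34783 + 34706*(1/2948))/(-7457) = (-34783 + 259/22)*(-1/7457) = -764967/22*(-1/7457) = 764967/164054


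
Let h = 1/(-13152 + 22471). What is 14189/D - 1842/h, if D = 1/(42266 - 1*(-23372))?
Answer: 914171984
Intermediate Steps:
D = 1/65638 (D = 1/(42266 + 23372) = 1/65638 ≈ 1.5235e-5)
h = 1/9319 ≈ 0.00010731
14189/D - 1842/h = 14189/(1/65638) - 1842/1/9319 = 14189*65638 - 1842*9319 = 931337582 - 17165598 = 914171984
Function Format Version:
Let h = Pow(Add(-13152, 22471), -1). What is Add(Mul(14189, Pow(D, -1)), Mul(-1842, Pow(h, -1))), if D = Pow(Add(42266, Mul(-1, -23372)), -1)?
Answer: 914171984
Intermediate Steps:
D = Rational(1, 65638) (D = Pow(Add(42266, 23372), -1) = Pow(65638, -1) = Rational(1, 65638) ≈ 1.5235e-5)
h = Rational(1, 9319) (h = Pow(9319, -1) = Rational(1, 9319) ≈ 0.00010731)
Add(Mul(14189, Pow(D, -1)), Mul(-1842, Pow(h, -1))) = Add(Mul(14189, Pow(Rational(1, 65638), -1)), Mul(-1842, Pow(Rational(1, 9319), -1))) = Add(Mul(14189, 65638), Mul(-1842, 9319)) = Add(931337582, -17165598) = 914171984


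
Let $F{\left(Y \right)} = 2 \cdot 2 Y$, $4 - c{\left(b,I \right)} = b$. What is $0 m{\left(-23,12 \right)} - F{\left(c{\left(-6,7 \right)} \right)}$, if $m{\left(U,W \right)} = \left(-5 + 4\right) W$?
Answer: $-40$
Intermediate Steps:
$m{\left(U,W \right)} = - W$
$c{\left(b,I \right)} = 4 - b$
$F{\left(Y \right)} = 4 Y$
$0 m{\left(-23,12 \right)} - F{\left(c{\left(-6,7 \right)} \right)} = 0 \left(\left(-1\right) 12\right) - 4 \left(4 - -6\right) = 0 \left(-12\right) - 4 \left(4 + 6\right) = 0 - 4 \cdot 10 = 0 - 40 = -40$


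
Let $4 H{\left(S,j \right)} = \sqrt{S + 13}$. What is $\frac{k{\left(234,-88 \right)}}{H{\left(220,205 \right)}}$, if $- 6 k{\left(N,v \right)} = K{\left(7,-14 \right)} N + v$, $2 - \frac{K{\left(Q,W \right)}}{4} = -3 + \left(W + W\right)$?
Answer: $- \frac{61600 \sqrt{233}}{699} \approx -1345.2$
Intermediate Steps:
$K{\left(Q,W \right)} = 20 - 8 W$ ($K{\left(Q,W \right)} = 8 - 4 \left(-3 + \left(W + W\right)\right) = 8 - 4 \left(-3 + 2 W\right) = 8 - \left(-12 + 8 W\right) = 20 - 8 W$)
$H{\left(S,j \right)} = \frac{\sqrt{13 + S}}{4}$ ($H{\left(S,j \right)} = \frac{\sqrt{S + 13}}{4} = \frac{\sqrt{13 + S}}{4}$)
$k{\left(N,v \right)} = - 22 N - \frac{v}{6}$ ($k{\left(N,v \right)} = - \frac{\left(20 - -112\right) N + v}{6} = - \frac{\left(20 + 112\right) N + v}{6} = - \frac{132 N + v}{6} = - \frac{v + 132 N}{6} = - 22 N - \frac{v}{6}$)
$\frac{k{\left(234,-88 \right)}}{H{\left(220,205 \right)}} = \frac{\left(-22\right) 234 - - \frac{44}{3}}{\frac{1}{4} \sqrt{13 + 220}} = \frac{-5148 + \frac{44}{3}}{\frac{1}{4} \sqrt{233}} = - \frac{15400 \frac{4 \sqrt{233}}{233}}{3} = - \frac{61600 \sqrt{233}}{699}$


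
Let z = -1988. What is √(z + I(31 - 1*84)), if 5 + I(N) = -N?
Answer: 2*I*√485 ≈ 44.045*I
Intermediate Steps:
I(N) = -5 - N
√(z + I(31 - 1*84)) = √(-1988 + (-5 - (31 - 1*84))) = √(-1988 + (-5 - (31 - 84))) = √(-1988 + (-5 - 1*(-53))) = √(-1988 + (-5 + 53)) = √(-1988 + 48) = √(-1940) = 2*I*√485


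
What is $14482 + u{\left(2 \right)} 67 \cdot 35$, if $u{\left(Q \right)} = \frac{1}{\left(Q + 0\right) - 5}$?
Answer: $\frac{41101}{3} \approx 13700.0$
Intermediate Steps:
$u{\left(Q \right)} = \frac{1}{-5 + Q}$ ($u{\left(Q \right)} = \frac{1}{Q - 5} = \frac{1}{-5 + Q}$)
$14482 + u{\left(2 \right)} 67 \cdot 35 = 14482 + \frac{67 \cdot 35}{-5 + 2} = 14482 + \frac{1}{-3} \cdot 2345 = 14482 - \frac{2345}{3} = \frac{41101}{3}$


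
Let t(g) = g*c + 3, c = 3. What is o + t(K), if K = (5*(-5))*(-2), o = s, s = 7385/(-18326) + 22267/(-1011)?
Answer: 345598483/2646798 ≈ 130.57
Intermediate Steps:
s = -59361611/2646798 (s = 7385*(-1/18326) + 22267*(-1/1011) = -1055/2618 - 22267/1011 = -59361611/2646798 ≈ -22.428)
o = -59361611/2646798 ≈ -22.428
K = 50 (K = -25*(-2) = 50)
t(g) = 3 + 3*g (t(g) = g*3 + 3 = 3*g + 3 = 3 + 3*g)
o + t(K) = -59361611/2646798 + (3 + 3*50) = -59361611/2646798 + (3 + 150) = -59361611/2646798 + 153 = 345598483/2646798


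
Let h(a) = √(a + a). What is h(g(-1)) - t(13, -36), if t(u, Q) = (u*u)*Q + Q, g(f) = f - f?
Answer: 6120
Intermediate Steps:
g(f) = 0
h(a) = √2*√a (h(a) = √(2*a) = √2*√a)
t(u, Q) = Q + Q*u² (t(u, Q) = u²*Q + Q = Q*u² + Q = Q + Q*u²)
h(g(-1)) - t(13, -36) = √2*√0 - (-36)*(1 + 13²) = √2*0 - (-36)*(1 + 169) = 0 - (-36)*170 = 0 - 1*(-6120) = 0 + 6120 = 6120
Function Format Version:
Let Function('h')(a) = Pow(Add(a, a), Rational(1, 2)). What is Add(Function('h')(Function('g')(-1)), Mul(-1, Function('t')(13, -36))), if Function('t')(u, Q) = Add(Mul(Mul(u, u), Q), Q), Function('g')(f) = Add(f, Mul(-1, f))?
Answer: 6120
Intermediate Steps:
Function('g')(f) = 0
Function('h')(a) = Mul(Pow(2, Rational(1, 2)), Pow(a, Rational(1, 2))) (Function('h')(a) = Pow(Mul(2, a), Rational(1, 2)) = Mul(Pow(2, Rational(1, 2)), Pow(a, Rational(1, 2))))
Function('t')(u, Q) = Add(Q, Mul(Q, Pow(u, 2))) (Function('t')(u, Q) = Add(Mul(Pow(u, 2), Q), Q) = Add(Mul(Q, Pow(u, 2)), Q) = Add(Q, Mul(Q, Pow(u, 2))))
Add(Function('h')(Function('g')(-1)), Mul(-1, Function('t')(13, -36))) = Add(Mul(Pow(2, Rational(1, 2)), Pow(0, Rational(1, 2))), Mul(-1, Mul(-36, Add(1, Pow(13, 2))))) = Add(Mul(Pow(2, Rational(1, 2)), 0), Mul(-1, Mul(-36, Add(1, 169)))) = Add(0, Mul(-1, Mul(-36, 170))) = Add(0, Mul(-1, -6120)) = Add(0, 6120) = 6120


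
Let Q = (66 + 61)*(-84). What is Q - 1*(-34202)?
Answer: 23534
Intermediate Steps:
Q = -10668 (Q = 127*(-84) = -10668)
Q - 1*(-34202) = -10668 - 1*(-34202) = -10668 + 34202 = 23534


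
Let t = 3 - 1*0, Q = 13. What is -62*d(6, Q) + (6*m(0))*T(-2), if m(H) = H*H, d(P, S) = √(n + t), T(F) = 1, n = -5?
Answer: -62*I*√2 ≈ -87.681*I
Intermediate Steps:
t = 3 (t = 3 + 0 = 3)
d(P, S) = I*√2 (d(P, S) = √(-5 + 3) = √(-2) = I*√2)
m(H) = H²
-62*d(6, Q) + (6*m(0))*T(-2) = -62*I*√2 + (6*0²)*1 = -62*I*√2 + (6*0)*1 = -62*I*√2 + 0*1 = -62*I*√2 + 0 = -62*I*√2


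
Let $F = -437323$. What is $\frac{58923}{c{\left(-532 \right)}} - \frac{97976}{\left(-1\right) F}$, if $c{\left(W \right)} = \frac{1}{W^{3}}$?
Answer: $- \frac{3879913701085613048}{437323} \approx -8.872 \cdot 10^{12}$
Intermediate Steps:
$c{\left(W \right)} = \frac{1}{W^{3}}$
$\frac{58923}{c{\left(-532 \right)}} - \frac{97976}{\left(-1\right) F} = \frac{58923}{\frac{1}{-150568768}} - \frac{97976}{\left(-1\right) \left(-437323\right)} = \frac{58923}{- \frac{1}{150568768}} - \frac{97976}{437323} = 58923 \left(-150568768\right) - \frac{97976}{437323} = -8871963516864 - \frac{97976}{437323} = - \frac{3879913701085613048}{437323}$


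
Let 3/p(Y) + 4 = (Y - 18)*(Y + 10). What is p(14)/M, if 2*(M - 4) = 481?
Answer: -1/8150 ≈ -0.00012270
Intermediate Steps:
M = 489/2 (M = 4 + (½)*481 = 4 + 481/2 = 489/2 ≈ 244.50)
p(Y) = 3/(-4 + (-18 + Y)*(10 + Y)) (p(Y) = 3/(-4 + (Y - 18)*(Y + 10)) = 3/(-4 + (-18 + Y)*(10 + Y)))
p(14)/M = (3/(-184 + 14² - 8*14))/(489/2) = (3/(-184 + 196 - 112))*(2/489) = (3/(-100))*(2/489) = (3*(-1/100))*(2/489) = -3/100*2/489 = -1/8150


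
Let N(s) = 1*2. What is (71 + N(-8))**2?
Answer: 5329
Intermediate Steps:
N(s) = 2
(71 + N(-8))**2 = (71 + 2)**2 = 73**2 = 5329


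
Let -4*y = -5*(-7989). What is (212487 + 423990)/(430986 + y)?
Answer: 848636/561333 ≈ 1.5118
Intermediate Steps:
y = -39945/4 (y = -(-5)*(-7989)/4 = -¼*39945 = -39945/4 ≈ -9986.3)
(212487 + 423990)/(430986 + y) = (212487 + 423990)/(430986 - 39945/4) = 636477/(1683999/4) = 636477*(4/1683999) = 848636/561333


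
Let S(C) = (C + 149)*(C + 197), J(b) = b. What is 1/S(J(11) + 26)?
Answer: 1/43524 ≈ 2.2976e-5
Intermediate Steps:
S(C) = (149 + C)*(197 + C)
1/S(J(11) + 26) = 1/(29353 + (11 + 26)² + 346*(11 + 26)) = 1/(29353 + 37² + 346*37) = 1/(29353 + 1369 + 12802) = 1/43524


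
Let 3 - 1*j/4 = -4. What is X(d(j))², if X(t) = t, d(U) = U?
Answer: 784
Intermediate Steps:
j = 28 (j = 12 - 4*(-4) = 12 + 16 = 28)
X(d(j))² = 28² = 784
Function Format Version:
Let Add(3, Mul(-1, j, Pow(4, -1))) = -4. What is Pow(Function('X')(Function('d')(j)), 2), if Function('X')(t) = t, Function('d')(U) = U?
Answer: 784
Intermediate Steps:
j = 28 (j = Add(12, Mul(-4, -4)) = Add(12, 16) = 28)
Pow(Function('X')(Function('d')(j)), 2) = Pow(28, 2) = 784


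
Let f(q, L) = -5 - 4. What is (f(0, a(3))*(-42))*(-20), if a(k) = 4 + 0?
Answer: -7560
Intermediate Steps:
a(k) = 4
f(q, L) = -9
(f(0, a(3))*(-42))*(-20) = -9*(-42)*(-20) = 378*(-20) = -7560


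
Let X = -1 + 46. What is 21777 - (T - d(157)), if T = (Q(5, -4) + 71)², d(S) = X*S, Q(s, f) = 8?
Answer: 22601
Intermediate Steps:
X = 45
d(S) = 45*S
T = 6241 (T = (8 + 71)² = 79² = 6241)
21777 - (T - d(157)) = 21777 - (6241 - 45*157) = 21777 - (6241 - 1*7065) = 21777 - (6241 - 7065) = 21777 - 1*(-824) = 21777 + 824 = 22601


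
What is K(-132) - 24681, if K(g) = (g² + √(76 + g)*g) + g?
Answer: -7389 - 264*I*√14 ≈ -7389.0 - 987.8*I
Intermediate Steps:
K(g) = g + g² + g*√(76 + g) (K(g) = (g² + g*√(76 + g)) + g = g + g² + g*√(76 + g))
K(-132) - 24681 = -132*(1 - 132 + √(76 - 132)) - 24681 = -132*(1 - 132 + √(-56)) - 24681 = -132*(1 - 132 + 2*I*√14) - 24681 = -132*(-131 + 2*I*√14) - 24681 = (17292 - 264*I*√14) - 24681 = -7389 - 264*I*√14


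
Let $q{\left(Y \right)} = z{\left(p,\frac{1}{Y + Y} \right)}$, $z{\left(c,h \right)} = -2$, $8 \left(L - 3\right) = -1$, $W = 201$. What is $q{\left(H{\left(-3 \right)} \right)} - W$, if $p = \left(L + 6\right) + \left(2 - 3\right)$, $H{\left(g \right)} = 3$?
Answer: $-203$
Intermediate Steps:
$L = \frac{23}{8}$ ($L = 3 + \frac{1}{8} \left(-1\right) = 3 - \frac{1}{8} = \frac{23}{8} \approx 2.875$)
$p = \frac{63}{8}$ ($p = \left(\frac{23}{8} + 6\right) + \left(2 - 3\right) = \frac{71}{8} - 1 = \frac{63}{8} \approx 7.875$)
$q{\left(Y \right)} = -2$
$q{\left(H{\left(-3 \right)} \right)} - W = -2 - 201 = -203$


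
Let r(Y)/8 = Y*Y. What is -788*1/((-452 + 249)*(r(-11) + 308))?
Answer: 197/64757 ≈ 0.0030421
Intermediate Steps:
r(Y) = 8*Y² (r(Y) = 8*(Y*Y) = 8*Y²)
-788*1/((-452 + 249)*(r(-11) + 308)) = -788*1/((-452 + 249)*(8*(-11)² + 308)) = -788*(-1/(203*(8*121 + 308))) = -788*(-1/(203*(968 + 308))) = -788/((-203*1276)) = -788/(-259028) = -788*(-1/259028) = 197/64757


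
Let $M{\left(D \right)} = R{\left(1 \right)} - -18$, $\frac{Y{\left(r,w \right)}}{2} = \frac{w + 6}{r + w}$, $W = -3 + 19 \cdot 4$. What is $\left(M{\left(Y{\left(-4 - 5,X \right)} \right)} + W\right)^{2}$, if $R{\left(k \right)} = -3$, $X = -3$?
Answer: $7744$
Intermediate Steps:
$W = 73$ ($W = -3 + 76 = 73$)
$Y{\left(r,w \right)} = \frac{2 \left(6 + w\right)}{r + w}$ ($Y{\left(r,w \right)} = 2 \frac{w + 6}{r + w} = 2 \frac{6 + w}{r + w} = \frac{2 \left(6 + w\right)}{r + w}$)
$M{\left(D \right)} = 15$ ($M{\left(D \right)} = -3 - -18 = -3 + 18 = 15$)
$\left(M{\left(Y{\left(-4 - 5,X \right)} \right)} + W\right)^{2} = \left(15 + 73\right)^{2} = 88^{2} = 7744$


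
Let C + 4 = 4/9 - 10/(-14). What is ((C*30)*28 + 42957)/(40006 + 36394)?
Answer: 121711/229200 ≈ 0.53102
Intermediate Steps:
C = -179/63 (C = -4 + (4/9 - 10/(-14)) = -4 + (4*(⅑) - 10*(-1/14)) = -4 + (4/9 + 5/7) = -4 + 73/63 = -179/63 ≈ -2.8413)
((C*30)*28 + 42957)/(40006 + 36394) = (-179/63*30*28 + 42957)/(40006 + 36394) = (-1790/21*28 + 42957)/76400 = (-7160/3 + 42957)*(1/76400) = (121711/3)*(1/76400) = 121711/229200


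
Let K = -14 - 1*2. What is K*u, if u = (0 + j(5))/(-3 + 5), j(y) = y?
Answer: -40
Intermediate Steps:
K = -16 (K = -14 - 2 = -16)
u = 5/2 (u = (0 + 5)/(-3 + 5) = 5/2 ≈ 2.5000)
K*u = -16*5/2 = -40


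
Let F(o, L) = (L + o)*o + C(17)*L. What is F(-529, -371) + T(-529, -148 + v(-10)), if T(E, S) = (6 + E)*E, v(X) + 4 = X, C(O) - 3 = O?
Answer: 745347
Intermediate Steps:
C(O) = 3 + O
v(X) = -4 + X
T(E, S) = E*(6 + E)
F(o, L) = 20*L + o*(L + o) (F(o, L) = (L + o)*o + (3 + 17)*L = o*(L + o) + 20*L = 20*L + o*(L + o))
F(-529, -371) + T(-529, -148 + v(-10)) = ((-529)**2 + 20*(-371) - 371*(-529)) - 529*(6 - 529) = (279841 - 7420 + 196259) - 529*(-523) = 468680 + 276667 = 745347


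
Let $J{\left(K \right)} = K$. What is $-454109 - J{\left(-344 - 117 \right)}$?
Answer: $-453648$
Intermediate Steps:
$-454109 - J{\left(-344 - 117 \right)} = -454109 - \left(-344 - 117\right) = -454109 - -461 = -454109 + 461 = -453648$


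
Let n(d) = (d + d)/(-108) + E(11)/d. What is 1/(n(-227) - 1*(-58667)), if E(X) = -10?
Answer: 12258/719192155 ≈ 1.7044e-5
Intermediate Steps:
n(d) = -10/d - d/54 (n(d) = (d + d)/(-108) - 10/d = (2*d)*(-1/108) - 10/d = -d/54 - 10/d = -10/d - d/54)
1/(n(-227) - 1*(-58667)) = 1/((-10/(-227) - 1/54*(-227)) - 1*(-58667)) = 1/((-10*(-1/227) + 227/54) + 58667) = 1/((10/227 + 227/54) + 58667) = 1/(52069/12258 + 58667) = 1/(719192155/12258) = 12258/719192155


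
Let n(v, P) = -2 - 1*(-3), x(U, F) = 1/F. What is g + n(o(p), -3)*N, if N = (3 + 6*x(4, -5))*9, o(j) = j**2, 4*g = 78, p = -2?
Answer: 357/10 ≈ 35.700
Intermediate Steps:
g = 39/2 (g = (1/4)*78 = 39/2 ≈ 19.500)
n(v, P) = 1 (n(v, P) = -2 + 3 = 1)
N = 81/5 (N = (3 + 6/(-5))*9 = (3 + 6*(-1/5))*9 = (3 - 6/5)*9 = (9/5)*9 = 81/5 ≈ 16.200)
g + n(o(p), -3)*N = 39/2 + 1*(81/5) = 39/2 + 81/5 = 357/10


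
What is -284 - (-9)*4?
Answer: -248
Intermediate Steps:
-284 - (-9)*4 = -284 - 1*(-36) = -284 + 36 = -248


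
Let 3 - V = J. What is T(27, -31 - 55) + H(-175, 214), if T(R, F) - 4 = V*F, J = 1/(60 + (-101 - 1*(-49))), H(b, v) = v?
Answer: -117/4 ≈ -29.250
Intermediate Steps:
J = 1/8 (J = 1/(60 + (-101 + 49)) = 1/(60 - 52) = 1/8 ≈ 0.12500)
V = 23/8 (V = 3 - 1*1/8 = 3 - 1/8 = 23/8 ≈ 2.8750)
T(R, F) = 4 + 23*F/8
T(27, -31 - 55) + H(-175, 214) = (4 + 23*(-31 - 55)/8) + 214 = (4 + (23/8)*(-86)) + 214 = (4 - 989/4) + 214 = -973/4 + 214 = -117/4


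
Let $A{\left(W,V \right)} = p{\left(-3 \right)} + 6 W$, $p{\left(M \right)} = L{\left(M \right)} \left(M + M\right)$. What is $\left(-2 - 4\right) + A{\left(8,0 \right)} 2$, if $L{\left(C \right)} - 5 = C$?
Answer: $66$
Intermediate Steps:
$L{\left(C \right)} = 5 + C$
$p{\left(M \right)} = 2 M \left(5 + M\right)$ ($p{\left(M \right)} = \left(5 + M\right) \left(M + M\right) = \left(5 + M\right) 2 M = 2 M \left(5 + M\right)$)
$A{\left(W,V \right)} = -12 + 6 W$ ($A{\left(W,V \right)} = 2 \left(-3\right) \left(5 - 3\right) + 6 W = 2 \left(-3\right) 2 + 6 W = -12 + 6 W$)
$\left(-2 - 4\right) + A{\left(8,0 \right)} 2 = \left(-2 - 4\right) + \left(-12 + 6 \cdot 8\right) 2 = -6 + \left(-12 + 48\right) 2 = -6 + 36 \cdot 2 = -6 + 72 = 66$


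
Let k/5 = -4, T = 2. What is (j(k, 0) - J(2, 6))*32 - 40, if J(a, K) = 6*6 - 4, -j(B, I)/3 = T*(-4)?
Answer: -296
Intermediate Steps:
k = -20 (k = 5*(-4) = -20)
j(B, I) = 24 (j(B, I) = -6*(-4) = -3*(-8) = 24)
J(a, K) = 32 (J(a, K) = 36 - 4 = 32)
(j(k, 0) - J(2, 6))*32 - 40 = (24 - 1*32)*32 - 40 = (24 - 32)*32 - 40 = -8*32 - 40 = -256 - 40 = -296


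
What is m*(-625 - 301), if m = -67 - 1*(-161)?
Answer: -87044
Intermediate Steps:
m = 94 (m = -67 + 161 = 94)
m*(-625 - 301) = 94*(-625 - 301) = 94*(-926) = -87044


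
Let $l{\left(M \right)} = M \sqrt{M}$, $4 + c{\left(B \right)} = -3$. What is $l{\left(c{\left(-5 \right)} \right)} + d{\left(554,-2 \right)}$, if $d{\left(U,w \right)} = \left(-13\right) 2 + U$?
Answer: $528 - 7 i \sqrt{7} \approx 528.0 - 18.52 i$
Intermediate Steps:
$c{\left(B \right)} = -7$ ($c{\left(B \right)} = -4 - 3 = -7$)
$l{\left(M \right)} = M^{\frac{3}{2}}$
$d{\left(U,w \right)} = -26 + U$
$l{\left(c{\left(-5 \right)} \right)} + d{\left(554,-2 \right)} = \left(-7\right)^{\frac{3}{2}} + \left(-26 + 554\right) = - 7 i \sqrt{7} + 528 = 528 - 7 i \sqrt{7}$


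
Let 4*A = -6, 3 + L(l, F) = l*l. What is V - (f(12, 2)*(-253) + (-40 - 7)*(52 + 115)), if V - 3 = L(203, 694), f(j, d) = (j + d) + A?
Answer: 104441/2 ≈ 52221.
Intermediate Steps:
L(l, F) = -3 + l² (L(l, F) = -3 + l*l = -3 + l²)
A = -3/2 (A = (¼)*(-6) = -3/2 ≈ -1.5000)
f(j, d) = -3/2 + d + j (f(j, d) = (j + d) - 3/2 = (d + j) - 3/2 = -3/2 + d + j)
V = 41209 (V = 3 + (-3 + 203²) = 3 + (-3 + 41209) = 3 + 41206 = 41209)
V - (f(12, 2)*(-253) + (-40 - 7)*(52 + 115)) = 41209 - ((-3/2 + 2 + 12)*(-253) + (-40 - 7)*(52 + 115)) = 41209 - ((25/2)*(-253) - 47*167) = 41209 - (-6325/2 - 7849) = 41209 - 1*(-22023/2) = 41209 + 22023/2 = 104441/2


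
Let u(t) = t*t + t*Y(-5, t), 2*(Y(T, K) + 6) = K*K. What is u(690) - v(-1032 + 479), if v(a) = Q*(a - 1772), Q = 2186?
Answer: 169808910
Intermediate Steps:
Y(T, K) = -6 + K**2/2 (Y(T, K) = -6 + (K*K)/2 = -6 + K**2/2)
u(t) = t**2 + t*(-6 + t**2/2) (u(t) = t*t + t*(-6 + t**2/2) = t**2 + t*(-6 + t**2/2))
v(a) = -3873592 + 2186*a (v(a) = 2186*(a - 1772) = 2186*(-1772 + a) = -3873592 + 2186*a)
u(690) - v(-1032 + 479) = (1/2)*690*(-12 + 690**2 + 2*690) - (-3873592 + 2186*(-1032 + 479)) = (1/2)*690*(-12 + 476100 + 1380) - (-3873592 + 2186*(-553)) = (1/2)*690*477468 - (-3873592 - 1208858) = 164726460 - 1*(-5082450) = 164726460 + 5082450 = 169808910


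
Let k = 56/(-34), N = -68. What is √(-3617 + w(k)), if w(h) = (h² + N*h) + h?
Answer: I*√1012637/17 ≈ 59.194*I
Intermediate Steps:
k = -28/17 (k = 56*(-1/34) = -28/17 ≈ -1.6471)
w(h) = h² - 67*h (w(h) = (h² - 68*h) + h = h² - 67*h)
√(-3617 + w(k)) = √(-3617 - 28*(-67 - 28/17)/17) = √(-3617 - 28/17*(-1167/17)) = √(-3617 + 32676/289) = √(-1012637/289) = I*√1012637/17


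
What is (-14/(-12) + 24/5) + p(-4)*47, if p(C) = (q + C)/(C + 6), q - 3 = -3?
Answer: -2641/30 ≈ -88.033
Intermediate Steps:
q = 0 (q = 3 - 3 = 0)
p(C) = C/(6 + C) (p(C) = (0 + C)/(C + 6) = C/(6 + C))
(-14/(-12) + 24/5) + p(-4)*47 = (-14/(-12) + 24/5) - 4/(6 - 4)*47 = (-14*(-1/12) + 24*(⅕)) - 4/2*47 = (7/6 + 24/5) - 4*½*47 = 179/30 - 2*47 = 179/30 - 94 = -2641/30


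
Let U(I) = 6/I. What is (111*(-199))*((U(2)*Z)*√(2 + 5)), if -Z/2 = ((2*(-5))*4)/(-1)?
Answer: 5301360*√7 ≈ 1.4026e+7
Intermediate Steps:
Z = -80 (Z = -2*(2*(-5))*4/(-1) = -2*(-10*4)*(-1) = -(-80)*(-1) = -2*40 = -80)
(111*(-199))*((U(2)*Z)*√(2 + 5)) = (111*(-199))*(((6/2)*(-80))*√(2 + 5)) = -22089*(6*(½))*(-80)*√7 = -22089*3*(-80)*√7 = -(-5301360)*√7 = 5301360*√7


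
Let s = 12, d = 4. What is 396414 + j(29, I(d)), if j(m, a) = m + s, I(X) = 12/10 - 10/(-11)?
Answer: 396455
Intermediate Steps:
I(X) = 116/55 (I(X) = 12*(⅒) - 10*(-1/11) = 6/5 + 10/11 = 116/55)
j(m, a) = 12 + m (j(m, a) = m + 12 = 12 + m)
396414 + j(29, I(d)) = 396414 + (12 + 29) = 396414 + 41 = 396455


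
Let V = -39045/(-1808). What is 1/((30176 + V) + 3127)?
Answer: 1808/60250869 ≈ 3.0008e-5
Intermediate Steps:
V = 39045/1808 (V = -39045*(-1/1808) = 39045/1808 ≈ 21.596)
1/((30176 + V) + 3127) = 1/((30176 + 39045/1808) + 3127) = 1/(54597253/1808 + 3127) = 1/(60250869/1808) = 1808/60250869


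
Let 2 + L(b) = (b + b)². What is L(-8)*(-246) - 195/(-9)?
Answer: -187387/3 ≈ -62462.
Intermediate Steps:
L(b) = -2 + 4*b² (L(b) = -2 + (b + b)² = -2 + (2*b)² = -2 + 4*b²)
L(-8)*(-246) - 195/(-9) = (-2 + 4*(-8)²)*(-246) - 195/(-9) = (-2 + 4*64)*(-246) - 195*(-⅑) = (-2 + 256)*(-246) + 65/3 = 254*(-246) + 65/3 = -62484 + 65/3 = -187387/3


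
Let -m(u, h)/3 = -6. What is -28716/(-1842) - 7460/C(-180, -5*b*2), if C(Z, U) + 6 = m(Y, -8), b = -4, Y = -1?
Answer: -558197/921 ≈ -606.08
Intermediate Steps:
m(u, h) = 18 (m(u, h) = -3*(-6) = 18)
C(Z, U) = 12 (C(Z, U) = -6 + 18 = 12)
-28716/(-1842) - 7460/C(-180, -5*b*2) = -28716/(-1842) - 7460/12 = -28716*(-1/1842) - 7460*1/12 = 4786/307 - 1865/3 = -558197/921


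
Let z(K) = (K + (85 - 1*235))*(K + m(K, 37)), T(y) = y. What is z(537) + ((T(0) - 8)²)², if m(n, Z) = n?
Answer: 419734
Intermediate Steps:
z(K) = 2*K*(-150 + K) (z(K) = (K + (85 - 1*235))*(K + K) = (K + (85 - 235))*(2*K) = (K - 150)*(2*K) = (-150 + K)*(2*K) = 2*K*(-150 + K))
z(537) + ((T(0) - 8)²)² = 2*537*(-150 + 537) + ((0 - 8)²)² = 2*537*387 + ((-8)²)² = 415638 + 64² = 415638 + 4096 = 419734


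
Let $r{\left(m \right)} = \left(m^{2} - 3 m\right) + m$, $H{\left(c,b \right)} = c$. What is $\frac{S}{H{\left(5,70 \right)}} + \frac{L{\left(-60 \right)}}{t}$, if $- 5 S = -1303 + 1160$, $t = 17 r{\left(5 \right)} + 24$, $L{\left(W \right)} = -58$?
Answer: $\frac{38447}{6975} \approx 5.5121$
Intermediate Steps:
$r{\left(m \right)} = m^{2} - 2 m$
$t = 279$ ($t = 17 \cdot 5 \left(-2 + 5\right) + 24 = 17 \cdot 5 \cdot 3 + 24 = 17 \cdot 15 + 24 = 255 + 24 = 279$)
$S = \frac{143}{5}$ ($S = - \frac{-1303 + 1160}{5} = \left(- \frac{1}{5}\right) \left(-143\right) = \frac{143}{5} \approx 28.6$)
$\frac{S}{H{\left(5,70 \right)}} + \frac{L{\left(-60 \right)}}{t} = \frac{143}{5 \cdot 5} - \frac{58}{279} = \frac{143}{5} \cdot \frac{1}{5} - \frac{58}{279} = \frac{143}{25} - \frac{58}{279} = \frac{38447}{6975}$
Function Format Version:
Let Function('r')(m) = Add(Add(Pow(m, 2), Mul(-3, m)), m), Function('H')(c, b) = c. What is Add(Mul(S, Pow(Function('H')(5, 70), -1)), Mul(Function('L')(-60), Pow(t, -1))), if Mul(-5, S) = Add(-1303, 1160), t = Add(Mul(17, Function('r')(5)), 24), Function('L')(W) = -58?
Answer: Rational(38447, 6975) ≈ 5.5121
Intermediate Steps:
Function('r')(m) = Add(Pow(m, 2), Mul(-2, m))
t = 279 (t = Add(Mul(17, Mul(5, Add(-2, 5))), 24) = Add(Mul(17, Mul(5, 3)), 24) = Add(Mul(17, 15), 24) = Add(255, 24) = 279)
S = Rational(143, 5) (S = Mul(Rational(-1, 5), Add(-1303, 1160)) = Mul(Rational(-1, 5), -143) = Rational(143, 5) ≈ 28.600)
Add(Mul(S, Pow(Function('H')(5, 70), -1)), Mul(Function('L')(-60), Pow(t, -1))) = Add(Mul(Rational(143, 5), Pow(5, -1)), Mul(-58, Pow(279, -1))) = Add(Mul(Rational(143, 5), Rational(1, 5)), Mul(-58, Rational(1, 279))) = Add(Rational(143, 25), Rational(-58, 279)) = Rational(38447, 6975)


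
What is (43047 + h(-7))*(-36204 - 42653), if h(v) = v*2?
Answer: -3393453281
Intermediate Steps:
h(v) = 2*v
(43047 + h(-7))*(-36204 - 42653) = (43047 + 2*(-7))*(-36204 - 42653) = (43047 - 14)*(-78857) = 43033*(-78857) = -3393453281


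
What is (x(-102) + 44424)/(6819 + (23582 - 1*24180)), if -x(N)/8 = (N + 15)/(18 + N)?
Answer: 310910/43547 ≈ 7.1396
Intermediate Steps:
x(N) = -8*(15 + N)/(18 + N) (x(N) = -8*(N + 15)/(18 + N) = -8*(15 + N)/(18 + N))
(x(-102) + 44424)/(6819 + (23582 - 1*24180)) = (8*(-15 - 1*(-102))/(18 - 102) + 44424)/(6819 + (23582 - 1*24180)) = (8*(-15 + 102)/(-84) + 44424)/(6819 + (23582 - 24180)) = (8*(-1/84)*87 + 44424)/(6819 - 598) = (-58/7 + 44424)/6221 = (310910/7)*(1/6221) = 310910/43547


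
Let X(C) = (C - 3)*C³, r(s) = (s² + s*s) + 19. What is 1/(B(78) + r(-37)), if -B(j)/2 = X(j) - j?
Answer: -1/71179887 ≈ -1.4049e-8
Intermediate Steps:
r(s) = 19 + 2*s² (r(s) = (s² + s²) + 19 = 2*s² + 19 = 19 + 2*s²)
X(C) = C³*(-3 + C) (X(C) = (-3 + C)*C³ = C³*(-3 + C))
B(j) = 2*j - 2*j³*(-3 + j) (B(j) = -2*(j³*(-3 + j) - j) = -2*(-j + j³*(-3 + j)) = 2*j - 2*j³*(-3 + j))
1/(B(78) + r(-37)) = 1/(2*78*(1 + 78²*(3 - 1*78)) + (19 + 2*(-37)²)) = 1/(2*78*(1 + 6084*(3 - 78)) + (19 + 2*1369)) = 1/(2*78*(1 + 6084*(-75)) + (19 + 2738)) = 1/(2*78*(1 - 456300) + 2757) = 1/(2*78*(-456299) + 2757) = 1/(-71182644 + 2757) = 1/(-71179887) = -1/71179887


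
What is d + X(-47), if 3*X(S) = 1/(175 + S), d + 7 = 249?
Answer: 92929/384 ≈ 242.00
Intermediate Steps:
d = 242 (d = -7 + 249 = 242)
X(S) = 1/(3*(175 + S))
d + X(-47) = 242 + 1/(3*(175 - 47)) = 242 + (1/3)/128 = 242 + (1/3)*(1/128) = 242 + 1/384 = 92929/384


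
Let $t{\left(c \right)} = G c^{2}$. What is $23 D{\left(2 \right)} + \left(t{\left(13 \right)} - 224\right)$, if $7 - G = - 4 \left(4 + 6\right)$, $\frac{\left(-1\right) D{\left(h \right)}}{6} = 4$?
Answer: $7167$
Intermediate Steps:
$D{\left(h \right)} = -24$ ($D{\left(h \right)} = \left(-6\right) 4 = -24$)
$G = 47$ ($G = 7 - - 4 \left(4 + 6\right) = 7 - \left(-4\right) 10 = 7 - -40 = 7 + 40 = 47$)
$t{\left(c \right)} = 47 c^{2}$
$23 D{\left(2 \right)} + \left(t{\left(13 \right)} - 224\right) = 23 \left(-24\right) - \left(224 - 47 \cdot 13^{2}\right) = -552 + \left(47 \cdot 169 - 224\right) = -552 + \left(7943 - 224\right) = -552 + 7719 = 7167$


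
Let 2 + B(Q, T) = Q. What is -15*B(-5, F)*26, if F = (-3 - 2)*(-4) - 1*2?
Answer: 2730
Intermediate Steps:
F = 18 (F = -5*(-4) - 2 = 20 - 2 = 18)
B(Q, T) = -2 + Q
-15*B(-5, F)*26 = -15*(-2 - 5)*26 = -15*(-7)*26 = 105*26 = 2730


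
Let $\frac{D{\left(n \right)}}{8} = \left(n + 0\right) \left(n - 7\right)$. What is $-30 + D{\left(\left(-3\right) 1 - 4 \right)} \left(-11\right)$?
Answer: $-8654$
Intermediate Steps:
$D{\left(n \right)} = 8 n \left(-7 + n\right)$ ($D{\left(n \right)} = 8 \left(n + 0\right) \left(n - 7\right) = 8 n \left(-7 + n\right)$)
$-30 + D{\left(\left(-3\right) 1 - 4 \right)} \left(-11\right) = -30 + 8 \left(\left(-3\right) 1 - 4\right) \left(-7 - 7\right) \left(-11\right) = -30 + 8 \left(-3 - 4\right) \left(-7 - 7\right) \left(-11\right) = -30 + 8 \left(-7\right) \left(-7 - 7\right) \left(-11\right) = -30 + 8 \left(-7\right) \left(-14\right) \left(-11\right) = -30 + 784 \left(-11\right) = -30 - 8624 = -8654$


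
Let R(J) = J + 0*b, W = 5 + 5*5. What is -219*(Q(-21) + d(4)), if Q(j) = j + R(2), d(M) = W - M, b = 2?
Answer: -1533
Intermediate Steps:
W = 30 (W = 5 + 25 = 30)
R(J) = J (R(J) = J + 0*2 = J + 0 = J)
d(M) = 30 - M
Q(j) = 2 + j (Q(j) = j + 2 = 2 + j)
-219*(Q(-21) + d(4)) = -219*((2 - 21) + (30 - 1*4)) = -219*(-19 + (30 - 4)) = -219*(-19 + 26) = -219*7 = -1533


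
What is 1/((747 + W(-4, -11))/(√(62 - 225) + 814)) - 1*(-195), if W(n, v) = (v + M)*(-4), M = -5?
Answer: 158959/811 + I*√163/811 ≈ 196.0 + 0.015742*I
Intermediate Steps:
W(n, v) = 20 - 4*v (W(n, v) = (v - 5)*(-4) = (-5 + v)*(-4) = 20 - 4*v)
1/((747 + W(-4, -11))/(√(62 - 225) + 814)) - 1*(-195) = 1/((747 + (20 - 4*(-11)))/(√(62 - 225) + 814)) - 1*(-195) = 1/((747 + (20 + 44))/(√(-163) + 814)) + 195 = 1/((747 + 64)/(I*√163 + 814)) + 195 = 1/(811/(814 + I*√163)) + 195 = (814/811 + I*√163/811) + 195 = 158959/811 + I*√163/811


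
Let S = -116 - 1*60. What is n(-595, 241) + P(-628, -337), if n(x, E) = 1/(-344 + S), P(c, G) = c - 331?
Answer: -498681/520 ≈ -959.00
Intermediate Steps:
S = -176 (S = -116 - 60 = -176)
P(c, G) = -331 + c
n(x, E) = -1/520 (n(x, E) = 1/(-344 - 176) = 1/(-520) = -1/520)
n(-595, 241) + P(-628, -337) = -1/520 + (-331 - 628) = -1/520 - 959 = -498681/520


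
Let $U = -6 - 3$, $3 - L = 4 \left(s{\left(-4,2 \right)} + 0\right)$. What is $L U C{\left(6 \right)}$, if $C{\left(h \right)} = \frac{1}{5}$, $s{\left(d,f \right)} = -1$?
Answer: $- \frac{63}{5} \approx -12.6$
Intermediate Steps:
$L = 7$ ($L = 3 - 4 \left(-1 + 0\right) = 3 - 4 \left(-1\right) = 3 - -4 = 3 + 4 = 7$)
$C{\left(h \right)} = \frac{1}{5}$
$U = -9$ ($U = -6 - 3 = -9$)
$L U C{\left(6 \right)} = 7 \left(-9\right) \frac{1}{5} = \left(-63\right) \frac{1}{5} = - \frac{63}{5}$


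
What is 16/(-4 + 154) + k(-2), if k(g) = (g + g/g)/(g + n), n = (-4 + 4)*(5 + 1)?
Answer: 91/150 ≈ 0.60667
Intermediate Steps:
n = 0 (n = 0*6 = 0)
k(g) = (1 + g)/g (k(g) = (g + g/g)/(g + 0) = (g + 1)/g = (1 + g)/g)
16/(-4 + 154) + k(-2) = 16/(-4 + 154) + (1 - 2)/(-2) = 16/150 - ½*(-1) = (1/150)*16 + ½ = 8/75 + ½ = 91/150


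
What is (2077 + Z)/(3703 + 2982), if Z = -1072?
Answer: 201/1337 ≈ 0.15034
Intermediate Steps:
(2077 + Z)/(3703 + 2982) = (2077 - 1072)/(3703 + 2982) = 1005/6685 = 1005*(1/6685) = 201/1337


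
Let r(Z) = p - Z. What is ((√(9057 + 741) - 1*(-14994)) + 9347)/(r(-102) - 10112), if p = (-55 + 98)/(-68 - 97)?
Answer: -4016265/1651693 - 165*√9798/1651693 ≈ -2.4415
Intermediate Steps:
p = -43/165 (p = 43/(-165) = 43*(-1/165) = -43/165 ≈ -0.26061)
r(Z) = -43/165 - Z
((√(9057 + 741) - 1*(-14994)) + 9347)/(r(-102) - 10112) = ((√(9057 + 741) - 1*(-14994)) + 9347)/((-43/165 - 1*(-102)) - 10112) = ((√9798 + 14994) + 9347)/((-43/165 + 102) - 10112) = ((14994 + √9798) + 9347)/(16787/165 - 10112) = (24341 + √9798)/(-1651693/165) = (24341 + √9798)*(-165/1651693) = -4016265/1651693 - 165*√9798/1651693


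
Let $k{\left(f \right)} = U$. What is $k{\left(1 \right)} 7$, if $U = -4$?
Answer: $-28$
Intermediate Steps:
$k{\left(f \right)} = -4$
$k{\left(1 \right)} 7 = \left(-4\right) 7 = -28$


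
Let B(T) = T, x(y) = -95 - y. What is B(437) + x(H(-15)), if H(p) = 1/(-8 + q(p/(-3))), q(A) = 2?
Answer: 2053/6 ≈ 342.17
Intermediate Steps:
H(p) = -⅙ (H(p) = 1/(-8 + 2) = 1/(-6) = -⅙)
B(437) + x(H(-15)) = 437 + (-95 - 1*(-⅙)) = 437 + (-95 + ⅙) = 437 - 569/6 = 2053/6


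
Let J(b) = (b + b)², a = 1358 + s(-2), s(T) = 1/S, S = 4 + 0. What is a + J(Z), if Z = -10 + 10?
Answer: 5433/4 ≈ 1358.3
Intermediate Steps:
S = 4
Z = 0
s(T) = ¼ (s(T) = 1/4 = ¼)
a = 5433/4 (a = 1358 + ¼ = 5433/4 ≈ 1358.3)
J(b) = 4*b² (J(b) = (2*b)² = 4*b²)
a + J(Z) = 5433/4 + 4*0² = 5433/4 + 4*0 = 5433/4 + 0 = 5433/4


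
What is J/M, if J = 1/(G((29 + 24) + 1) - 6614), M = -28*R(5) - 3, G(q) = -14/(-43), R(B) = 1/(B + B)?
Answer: 215/8247252 ≈ 2.6069e-5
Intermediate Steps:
R(B) = 1/(2*B)
G(q) = 14/43 (G(q) = -14*(-1/43) = 14/43)
M = -29/5 (M = -14/5 - 3 = -29/5 ≈ -5.8000)
J = -43/284388 (J = 1/(14/43 - 6614) = 1/(-284388/43) = -43/284388 ≈ -0.00015120)
J/M = -43/(284388*(-29/5)) = -43/284388*(-5/29) = 215/8247252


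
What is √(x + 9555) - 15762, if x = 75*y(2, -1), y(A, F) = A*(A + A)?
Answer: -15762 + √10155 ≈ -15661.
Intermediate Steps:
y(A, F) = 2*A² (y(A, F) = A*(2*A) = 2*A²)
x = 600 (x = 75*(2*2²) = 75*(2*4) = 75*8 = 600)
√(x + 9555) - 15762 = √(600 + 9555) - 15762 = √10155 - 15762 = -15762 + √10155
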